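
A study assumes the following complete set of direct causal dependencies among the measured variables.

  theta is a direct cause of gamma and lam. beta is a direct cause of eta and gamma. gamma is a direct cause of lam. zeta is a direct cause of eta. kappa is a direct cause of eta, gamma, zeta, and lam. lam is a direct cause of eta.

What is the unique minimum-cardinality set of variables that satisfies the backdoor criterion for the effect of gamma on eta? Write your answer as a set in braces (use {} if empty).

Variables eligible for adjustment (non-descendants of gamma, excluding gamma and eta): {beta, kappa, theta, zeta}.
Backdoor paths from gamma to eta:
  P1: gamma <- kappa -> zeta -> eta
  P2: gamma <- kappa -> lam -> eta
  P3: gamma <- kappa -> eta
  P4: gamma <- beta -> eta
  P5: gamma <- theta -> lam <- kappa -> zeta -> eta
  P6: gamma <- theta -> lam <- kappa -> eta
  P7: gamma <- theta -> lam -> eta
The empty set is not sufficient: P1 (gamma <- kappa -> zeta -> eta) has no collider blocking it and no conditioned non-collider, so it is open.
Try {beta, kappa, theta}:
  P1: blocked at fork node kappa ∈ conditioning set.
  P2: blocked at fork node kappa ∈ conditioning set.
  P3: blocked at fork node kappa ∈ conditioning set.
  P4: blocked at fork node beta ∈ conditioning set.
  P5: blocked at fork node theta ∈ conditioning set.
  P6: blocked at fork node theta ∈ conditioning set.
  P7: blocked at fork node theta ∈ conditioning set.
{beta, kappa, theta} contains no descendant of gamma and blocks every backdoor path.
Every element of {beta, kappa, theta} is needed (dropping beta leaves P4 open; dropping kappa leaves P1 open; dropping theta leaves P7 open), so no proper subset is valid.
Among all size-3 subsets of the eligible variables, only {beta, kappa, theta} blocks every backdoor path, so it is the unique smallest valid adjustment set.

{beta, kappa, theta}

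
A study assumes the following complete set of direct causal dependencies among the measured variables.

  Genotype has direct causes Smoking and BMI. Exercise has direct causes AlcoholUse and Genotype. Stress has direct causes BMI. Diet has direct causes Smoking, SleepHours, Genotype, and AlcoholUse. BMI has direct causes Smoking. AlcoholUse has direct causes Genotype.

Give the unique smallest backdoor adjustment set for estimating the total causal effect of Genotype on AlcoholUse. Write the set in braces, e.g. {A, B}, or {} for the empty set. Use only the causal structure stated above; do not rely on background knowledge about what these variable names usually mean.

{}

Variables eligible for adjustment (non-descendants of Genotype, excluding Genotype and AlcoholUse): {BMI, SleepHours, Smoking, Stress}.
Backdoor paths from Genotype to AlcoholUse:
  P1: Genotype <- Smoking -> Diet <- AlcoholUse
  P2: Genotype <- BMI <- Smoking -> Diet <- AlcoholUse
Each backdoor path contains an unconditioned collider, so every path is already blocked with the empty conditioning set:
  P1: blocked at collider Diet (neither it nor any descendant is in the conditioning set).
  P2: blocked at collider Diet (neither it nor any descendant is in the conditioning set).
The empty set is therefore the unique smallest valid set.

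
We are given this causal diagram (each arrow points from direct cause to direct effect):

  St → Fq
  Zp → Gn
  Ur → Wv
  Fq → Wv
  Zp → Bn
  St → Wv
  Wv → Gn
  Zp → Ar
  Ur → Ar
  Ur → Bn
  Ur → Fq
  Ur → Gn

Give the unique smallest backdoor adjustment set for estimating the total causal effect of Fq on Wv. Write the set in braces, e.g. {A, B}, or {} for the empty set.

Variables eligible for adjustment (non-descendants of Fq, excluding Fq and Wv): {Ar, Bn, St, Ur, Zp}.
Backdoor paths from Fq to Wv:
  P1: Fq <- Ur -> Ar <- Zp -> Gn <- Wv
  P2: Fq <- Ur -> Wv
  P3: Fq <- Ur -> Gn <- Wv
  P4: Fq <- Ur -> Bn <- Zp -> Gn <- Wv
  P5: Fq <- St -> Wv
The empty set is not sufficient: P2 (Fq <- Ur -> Wv) has no collider blocking it and no conditioned non-collider, so it is open.
Try {St, Ur}:
  P1: blocked at fork node Ur ∈ conditioning set.
  P2: blocked at fork node Ur ∈ conditioning set.
  P3: blocked at fork node Ur ∈ conditioning set.
  P4: blocked at fork node Ur ∈ conditioning set.
  P5: blocked at fork node St ∈ conditioning set.
{St, Ur} contains no descendant of Fq and blocks every backdoor path.
Every element of {St, Ur} is needed (dropping St leaves P5 open; dropping Ur leaves P2 open), so no proper subset is valid.
Among all size-2 subsets of the eligible variables, only {St, Ur} blocks every backdoor path, so it is the unique smallest valid adjustment set.

{St, Ur}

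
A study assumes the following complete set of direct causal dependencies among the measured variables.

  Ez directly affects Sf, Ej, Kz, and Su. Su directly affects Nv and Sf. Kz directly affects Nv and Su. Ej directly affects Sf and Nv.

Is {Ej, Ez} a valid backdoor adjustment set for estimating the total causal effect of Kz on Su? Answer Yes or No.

Backdoor paths from Kz to Su (paths whose first edge points into Kz):
  P1: Kz <- Ez -> Su
  P2: Kz <- Ez -> Ej -> Nv <- Su
  P3: Kz <- Ez -> Ej -> Sf <- Su
  P4: Kz <- Ez -> Sf <- Su
  P5: Kz <- Ez -> Sf <- Ej -> Nv <- Su
Condition 1 (no descendant of Kz in the set): holds — descendants of Kz are {Nv, Sf, Su}; none are in {Ej, Ez}.
Condition 2 (every backdoor path blocked by {Ej, Ez}):
  P1: blocked at fork node Ez ∈ conditioning set.
  P2: blocked at fork node Ez ∈ conditioning set.
  P3: blocked at fork node Ez ∈ conditioning set.
  P4: blocked at fork node Ez ∈ conditioning set.
  P5: blocked at fork node Ez ∈ conditioning set.
{Ej, Ez} satisfies the backdoor criterion.

Yes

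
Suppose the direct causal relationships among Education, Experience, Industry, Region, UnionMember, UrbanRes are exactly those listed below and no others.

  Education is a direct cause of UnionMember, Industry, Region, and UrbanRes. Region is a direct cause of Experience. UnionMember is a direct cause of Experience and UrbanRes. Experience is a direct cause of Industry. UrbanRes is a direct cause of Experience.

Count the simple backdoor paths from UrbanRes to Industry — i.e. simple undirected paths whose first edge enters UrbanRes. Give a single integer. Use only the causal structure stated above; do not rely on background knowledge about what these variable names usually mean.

7

A backdoor path from UrbanRes to Industry is any simple undirected path whose first edge points into UrbanRes (i.e. leaves UrbanRes via a parent).
Parents of UrbanRes: {Education, UnionMember}.
Enumerating:
  P1: UrbanRes <- Education -> Region -> Experience -> Industry
  P2: UrbanRes <- Education -> UnionMember -> Experience -> Industry
  P3: UrbanRes <- Education -> Industry
  P4: UrbanRes <- UnionMember <- Education -> Region -> Experience -> Industry
  P5: UrbanRes <- UnionMember <- Education -> Industry
  P6: UrbanRes <- UnionMember -> Experience <- Region <- Education -> Industry
  P7: UrbanRes <- UnionMember -> Experience -> Industry
That exhausts the simple backdoor paths. Count: 7.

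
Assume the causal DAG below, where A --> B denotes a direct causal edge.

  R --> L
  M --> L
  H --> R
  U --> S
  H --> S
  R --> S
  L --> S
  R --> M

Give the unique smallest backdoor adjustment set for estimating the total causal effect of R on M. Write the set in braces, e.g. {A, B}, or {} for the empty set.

Variables eligible for adjustment (non-descendants of R, excluding R and M): {H, U}.
Backdoor paths from R to M:
  P1: R <- H -> S <- L <- M
Each backdoor path contains an unconditioned collider, so every path is already blocked with the empty conditioning set:
  P1: blocked at collider S (neither it nor any descendant is in the conditioning set).
The empty set is therefore the unique smallest valid set.

{}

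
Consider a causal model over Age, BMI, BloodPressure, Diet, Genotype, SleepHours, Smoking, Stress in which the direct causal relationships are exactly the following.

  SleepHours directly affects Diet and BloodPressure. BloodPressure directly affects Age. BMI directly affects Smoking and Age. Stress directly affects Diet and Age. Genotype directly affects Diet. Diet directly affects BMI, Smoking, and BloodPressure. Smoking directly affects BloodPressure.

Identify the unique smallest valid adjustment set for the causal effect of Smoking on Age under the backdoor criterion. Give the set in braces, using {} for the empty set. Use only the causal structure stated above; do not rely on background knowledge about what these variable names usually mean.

Variables eligible for adjustment (non-descendants of Smoking, excluding Smoking and Age): {BMI, Diet, Genotype, SleepHours, Stress}.
Backdoor paths from Smoking to Age:
  P1: Smoking <- Diet <- SleepHours -> BloodPressure -> Age
  P2: Smoking <- Diet <- Stress -> Age
  P3: Smoking <- Diet -> BMI -> Age
  P4: Smoking <- Diet -> BloodPressure -> Age
  P5: Smoking <- BMI <- Diet <- SleepHours -> BloodPressure -> Age
  P6: Smoking <- BMI <- Diet <- Stress -> Age
  P7: Smoking <- BMI <- Diet -> BloodPressure -> Age
  P8: Smoking <- BMI -> Age
The empty set is not sufficient: P1 (Smoking <- Diet <- SleepHours -> BloodPressure -> Age) has no collider blocking it and no conditioned non-collider, so it is open.
Try {BMI, Diet}:
  P1: blocked at chain node Diet ∈ conditioning set.
  P2: blocked at chain node Diet ∈ conditioning set.
  P3: blocked at fork node Diet ∈ conditioning set.
  P4: blocked at fork node Diet ∈ conditioning set.
  P5: blocked at chain node BMI ∈ conditioning set.
  P6: blocked at chain node BMI ∈ conditioning set.
  P7: blocked at chain node BMI ∈ conditioning set.
  P8: blocked at fork node BMI ∈ conditioning set.
{BMI, Diet} contains no descendant of Smoking and blocks every backdoor path.
Every element of {BMI, Diet} is needed (dropping BMI leaves P8 open; dropping Diet leaves P1 open), so no proper subset is valid.
Among all size-2 subsets of the eligible variables, only {BMI, Diet} blocks every backdoor path, so it is the unique smallest valid adjustment set.

{BMI, Diet}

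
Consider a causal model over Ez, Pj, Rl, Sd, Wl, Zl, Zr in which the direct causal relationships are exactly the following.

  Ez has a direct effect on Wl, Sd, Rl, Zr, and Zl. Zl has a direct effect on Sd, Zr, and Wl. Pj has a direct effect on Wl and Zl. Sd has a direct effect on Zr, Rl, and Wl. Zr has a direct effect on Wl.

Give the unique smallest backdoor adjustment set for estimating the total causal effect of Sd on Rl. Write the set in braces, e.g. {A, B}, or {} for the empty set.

{Ez}

Variables eligible for adjustment (non-descendants of Sd, excluding Sd and Rl): {Ez, Pj, Zl}.
Backdoor paths from Sd to Rl:
  P1: Sd <- Ez -> Rl
  P2: Sd <- Zl <- Pj -> Wl <- Ez -> Rl
  P3: Sd <- Zl <- Pj -> Wl <- Zr <- Ez -> Rl
  P4: Sd <- Zl <- Ez -> Rl
  P5: Sd <- Zl -> Zr <- Ez -> Rl
  P6: Sd <- Zl -> Zr -> Wl <- Ez -> Rl
  P7: Sd <- Zl -> Wl <- Ez -> Rl
  P8: Sd <- Zl -> Wl <- Zr <- Ez -> Rl
The empty set is not sufficient: P1 (Sd <- Ez -> Rl) has no collider blocking it and no conditioned non-collider, so it is open.
Try {Ez}:
  P1: blocked at fork node Ez ∈ conditioning set.
  P2: blocked at collider Wl (neither it nor any descendant is in the conditioning set).
  P3: blocked at collider Wl (neither it nor any descendant is in the conditioning set).
  P4: blocked at fork node Ez ∈ conditioning set.
  P5: blocked at collider Zr (neither it nor any descendant is in the conditioning set).
  P6: blocked at collider Wl (neither it nor any descendant is in the conditioning set).
  P7: blocked at collider Wl (neither it nor any descendant is in the conditioning set).
  P8: blocked at collider Wl (neither it nor any descendant is in the conditioning set).
{Ez} contains no descendant of Sd and blocks every backdoor path.
No other singleton works — e.g. {Pj} leaves P1 open — so {Ez} is the unique smallest valid adjustment set.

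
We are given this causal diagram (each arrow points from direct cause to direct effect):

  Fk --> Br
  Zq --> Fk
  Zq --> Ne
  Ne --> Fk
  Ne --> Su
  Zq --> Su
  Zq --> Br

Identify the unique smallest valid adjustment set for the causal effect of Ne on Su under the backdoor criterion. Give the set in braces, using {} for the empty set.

Variables eligible for adjustment (non-descendants of Ne, excluding Ne and Su): {Zq}.
Backdoor paths from Ne to Su:
  P1: Ne <- Zq -> Su
The empty set is not sufficient: P1 (Ne <- Zq -> Su) has no collider blocking it and no conditioned non-collider, so it is open.
Try {Zq}:
  P1: blocked at fork node Zq ∈ conditioning set.
{Zq} contains no descendant of Ne and blocks every backdoor path.
{Zq} is the unique smallest valid adjustment set.

{Zq}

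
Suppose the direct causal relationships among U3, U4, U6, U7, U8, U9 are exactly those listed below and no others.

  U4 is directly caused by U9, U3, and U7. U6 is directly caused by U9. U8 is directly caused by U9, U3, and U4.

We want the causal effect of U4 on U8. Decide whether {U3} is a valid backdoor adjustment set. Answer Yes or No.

No

Backdoor paths from U4 to U8 (paths whose first edge points into U4):
  P1: U4 <- U3 -> U8
  P2: U4 <- U9 -> U8
Condition 1 (no descendant of U4 in the set): holds — descendants of U4 are {U8}; none are in {U3}.
Condition 2 (every backdoor path blocked by {U3}):
  P1: blocked at fork node U3 ∈ conditioning set.
  P2: open — no interior node is in the conditioning set.
{U3} does not satisfy the backdoor criterion.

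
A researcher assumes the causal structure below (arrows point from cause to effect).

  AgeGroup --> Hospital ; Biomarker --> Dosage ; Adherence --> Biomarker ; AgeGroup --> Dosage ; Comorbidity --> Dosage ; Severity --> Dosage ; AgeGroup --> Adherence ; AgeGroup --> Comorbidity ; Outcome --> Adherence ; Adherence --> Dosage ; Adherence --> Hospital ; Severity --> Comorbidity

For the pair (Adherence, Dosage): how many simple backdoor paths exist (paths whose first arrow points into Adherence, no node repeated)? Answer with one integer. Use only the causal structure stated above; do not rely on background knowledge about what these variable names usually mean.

3

A backdoor path from Adherence to Dosage is any simple undirected path whose first edge points into Adherence (i.e. leaves Adherence via a parent).
Parents of Adherence: {AgeGroup, Outcome}.
Enumerating:
  P1: Adherence <- AgeGroup -> Comorbidity <- Severity -> Dosage
  P2: Adherence <- AgeGroup -> Comorbidity -> Dosage
  P3: Adherence <- AgeGroup -> Dosage
That exhausts the simple backdoor paths. Count: 3.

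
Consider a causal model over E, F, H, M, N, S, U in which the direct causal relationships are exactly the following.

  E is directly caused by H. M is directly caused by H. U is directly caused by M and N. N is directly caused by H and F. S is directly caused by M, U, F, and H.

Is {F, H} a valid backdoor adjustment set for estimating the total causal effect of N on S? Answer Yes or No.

Backdoor paths from N to S (paths whose first edge points into N):
  P1: N <- H -> M -> U -> S
  P2: N <- H -> M -> S
  P3: N <- H -> S
  P4: N <- F -> S
Condition 1 (no descendant of N in the set): holds — descendants of N are {S, U}; none are in {F, H}.
Condition 2 (every backdoor path blocked by {F, H}):
  P1: blocked at fork node H ∈ conditioning set.
  P2: blocked at fork node H ∈ conditioning set.
  P3: blocked at fork node H ∈ conditioning set.
  P4: blocked at fork node F ∈ conditioning set.
{F, H} satisfies the backdoor criterion.

Yes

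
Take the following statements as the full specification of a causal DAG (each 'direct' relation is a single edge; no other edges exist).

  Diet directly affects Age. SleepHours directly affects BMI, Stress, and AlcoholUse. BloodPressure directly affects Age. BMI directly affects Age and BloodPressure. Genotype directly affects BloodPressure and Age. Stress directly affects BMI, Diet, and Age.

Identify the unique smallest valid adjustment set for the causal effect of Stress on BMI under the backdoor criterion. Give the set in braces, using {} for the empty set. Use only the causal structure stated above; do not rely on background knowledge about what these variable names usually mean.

{SleepHours}

Variables eligible for adjustment (non-descendants of Stress, excluding Stress and BMI): {AlcoholUse, Genotype, SleepHours}.
Backdoor paths from Stress to BMI:
  P1: Stress <- SleepHours -> BMI
The empty set is not sufficient: P1 (Stress <- SleepHours -> BMI) has no collider blocking it and no conditioned non-collider, so it is open.
Try {SleepHours}:
  P1: blocked at fork node SleepHours ∈ conditioning set.
{SleepHours} contains no descendant of Stress and blocks every backdoor path.
No other singleton works — e.g. {Genotype} leaves P1 open — so {SleepHours} is the unique smallest valid adjustment set.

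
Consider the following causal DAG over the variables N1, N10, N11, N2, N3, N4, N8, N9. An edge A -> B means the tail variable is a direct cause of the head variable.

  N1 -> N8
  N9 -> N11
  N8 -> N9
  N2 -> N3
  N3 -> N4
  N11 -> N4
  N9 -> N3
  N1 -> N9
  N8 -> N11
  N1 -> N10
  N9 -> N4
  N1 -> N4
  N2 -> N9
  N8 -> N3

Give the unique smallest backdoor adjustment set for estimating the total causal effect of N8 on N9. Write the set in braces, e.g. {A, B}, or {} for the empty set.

{N1}

Variables eligible for adjustment (non-descendants of N8, excluding N8 and N9): {N1, N10, N2}.
Backdoor paths from N8 to N9:
  P1: N8 <- N1 -> N9
  P2: N8 <- N1 -> N4 <- N9
  P3: N8 <- N1 -> N4 <- N11 <- N9
  P4: N8 <- N1 -> N4 <- N3 <- N2 -> N9
  P5: N8 <- N1 -> N4 <- N3 <- N9
The empty set is not sufficient: P1 (N8 <- N1 -> N9) has no collider blocking it and no conditioned non-collider, so it is open.
Try {N1}:
  P1: blocked at fork node N1 ∈ conditioning set.
  P2: blocked at fork node N1 ∈ conditioning set.
  P3: blocked at fork node N1 ∈ conditioning set.
  P4: blocked at fork node N1 ∈ conditioning set.
  P5: blocked at fork node N1 ∈ conditioning set.
{N1} contains no descendant of N8 and blocks every backdoor path.
No other singleton works — e.g. {N2} leaves P1 open — so {N1} is the unique smallest valid adjustment set.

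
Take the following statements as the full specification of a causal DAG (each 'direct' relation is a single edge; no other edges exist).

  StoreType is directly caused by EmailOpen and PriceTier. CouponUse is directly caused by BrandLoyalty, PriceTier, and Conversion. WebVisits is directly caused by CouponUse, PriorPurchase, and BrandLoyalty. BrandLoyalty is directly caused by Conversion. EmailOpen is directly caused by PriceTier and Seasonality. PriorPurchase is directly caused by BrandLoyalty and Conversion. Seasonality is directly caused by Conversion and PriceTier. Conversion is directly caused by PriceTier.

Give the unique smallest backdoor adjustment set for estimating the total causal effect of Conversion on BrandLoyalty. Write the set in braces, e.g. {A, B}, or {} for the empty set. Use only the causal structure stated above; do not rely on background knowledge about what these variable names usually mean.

{}

Variables eligible for adjustment (non-descendants of Conversion, excluding Conversion and BrandLoyalty): {PriceTier}.
Backdoor paths from Conversion to BrandLoyalty:
  P1: Conversion <- PriceTier -> CouponUse <- BrandLoyalty
  P2: Conversion <- PriceTier -> CouponUse -> WebVisits <- BrandLoyalty
  P3: Conversion <- PriceTier -> CouponUse -> WebVisits <- PriorPurchase <- BrandLoyalty
Each backdoor path contains an unconditioned collider, so every path is already blocked with the empty conditioning set:
  P1: blocked at collider CouponUse (neither it nor any descendant is in the conditioning set).
  P2: blocked at collider WebVisits (neither it nor any descendant is in the conditioning set).
  P3: blocked at collider WebVisits (neither it nor any descendant is in the conditioning set).
The empty set is therefore the unique smallest valid set.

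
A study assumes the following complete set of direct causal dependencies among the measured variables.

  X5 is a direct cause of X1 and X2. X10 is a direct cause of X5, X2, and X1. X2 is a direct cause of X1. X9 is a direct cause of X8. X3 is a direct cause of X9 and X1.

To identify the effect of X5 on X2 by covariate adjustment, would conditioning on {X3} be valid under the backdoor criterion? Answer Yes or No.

No

Backdoor paths from X5 to X2 (paths whose first edge points into X5):
  P1: X5 <- X10 -> X2
  P2: X5 <- X10 -> X1 <- X2
Condition 1 (no descendant of X5 in the set): holds — descendants of X5 are {X1, X2}; none are in {X3}.
Condition 2 (every backdoor path blocked by {X3}):
  P1: open — no interior node is in the conditioning set.
  P2: blocked at collider X1 (neither it nor any descendant is in the conditioning set).
{X3} does not satisfy the backdoor criterion.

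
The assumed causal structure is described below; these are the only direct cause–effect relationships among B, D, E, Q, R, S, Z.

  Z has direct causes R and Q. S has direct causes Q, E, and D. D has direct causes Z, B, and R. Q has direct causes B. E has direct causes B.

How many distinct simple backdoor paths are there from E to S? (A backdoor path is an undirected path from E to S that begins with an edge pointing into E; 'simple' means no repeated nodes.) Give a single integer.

A backdoor path from E to S is any simple undirected path whose first edge points into E (i.e. leaves E via a parent).
Parents of E: {B}.
Enumerating:
  P1: E <- B -> Q -> Z <- R -> D -> S
  P2: E <- B -> Q -> Z -> D -> S
  P3: E <- B -> Q -> S
  P4: E <- B -> D <- R -> Z <- Q -> S
  P5: E <- B -> D <- Z <- Q -> S
  P6: E <- B -> D -> S
That exhausts the simple backdoor paths. Count: 6.

6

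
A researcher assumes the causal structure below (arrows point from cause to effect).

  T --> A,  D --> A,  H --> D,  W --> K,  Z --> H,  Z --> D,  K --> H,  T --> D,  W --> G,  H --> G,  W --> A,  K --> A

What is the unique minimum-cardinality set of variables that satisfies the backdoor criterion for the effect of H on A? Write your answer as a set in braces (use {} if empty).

Variables eligible for adjustment (non-descendants of H, excluding H and A): {K, T, W, Z}.
Backdoor paths from H to A:
  P1: H <- Z -> D <- T -> A
  P2: H <- Z -> D -> A
  P3: H <- K <- W -> A
  P4: H <- K -> A
The empty set is not sufficient: P2 (H <- Z -> D -> A) has no collider blocking it and no conditioned non-collider, so it is open.
Try {K, Z}:
  P1: blocked at fork node Z ∈ conditioning set.
  P2: blocked at fork node Z ∈ conditioning set.
  P3: blocked at chain node K ∈ conditioning set.
  P4: blocked at fork node K ∈ conditioning set.
{K, Z} contains no descendant of H and blocks every backdoor path.
Every element of {K, Z} is needed (dropping K leaves P3 open; dropping Z leaves P2 open), so no proper subset is valid.
Among all size-2 subsets of the eligible variables, only {K, Z} blocks every backdoor path, so it is the unique smallest valid adjustment set.

{K, Z}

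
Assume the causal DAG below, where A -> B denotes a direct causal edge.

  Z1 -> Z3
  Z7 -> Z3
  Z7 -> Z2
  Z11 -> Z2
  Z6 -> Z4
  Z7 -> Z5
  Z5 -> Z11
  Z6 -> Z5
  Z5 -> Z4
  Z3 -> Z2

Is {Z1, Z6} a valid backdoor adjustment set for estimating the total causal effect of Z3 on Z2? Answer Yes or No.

No

Backdoor paths from Z3 to Z2 (paths whose first edge points into Z3):
  P1: Z3 <- Z7 -> Z5 -> Z11 -> Z2
  P2: Z3 <- Z7 -> Z2
Condition 1 (no descendant of Z3 in the set): holds — descendants of Z3 are {Z2}; none are in {Z1, Z6}.
Condition 2 (every backdoor path blocked by {Z1, Z6}):
  P1: open — no interior node is in the conditioning set.
  P2: open — no interior node is in the conditioning set.
{Z1, Z6} does not satisfy the backdoor criterion.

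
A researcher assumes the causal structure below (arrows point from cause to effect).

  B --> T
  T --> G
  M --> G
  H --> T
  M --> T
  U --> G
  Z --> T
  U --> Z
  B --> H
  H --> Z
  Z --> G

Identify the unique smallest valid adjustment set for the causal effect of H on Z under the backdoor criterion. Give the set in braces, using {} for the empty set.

{}

Variables eligible for adjustment (non-descendants of H, excluding H and Z): {B, M, U}.
Backdoor paths from H to Z:
  P1: H <- B -> T <- M -> G <- U -> Z
  P2: H <- B -> T <- M -> G <- Z
  P3: H <- B -> T <- Z
  P4: H <- B -> T -> G <- U -> Z
  P5: H <- B -> T -> G <- Z
Each backdoor path contains an unconditioned collider, so every path is already blocked with the empty conditioning set:
  P1: blocked at collider T (neither it nor any descendant is in the conditioning set).
  P2: blocked at collider T (neither it nor any descendant is in the conditioning set).
  P3: blocked at collider T (neither it nor any descendant is in the conditioning set).
  P4: blocked at collider G (neither it nor any descendant is in the conditioning set).
  P5: blocked at collider G (neither it nor any descendant is in the conditioning set).
The empty set is therefore the unique smallest valid set.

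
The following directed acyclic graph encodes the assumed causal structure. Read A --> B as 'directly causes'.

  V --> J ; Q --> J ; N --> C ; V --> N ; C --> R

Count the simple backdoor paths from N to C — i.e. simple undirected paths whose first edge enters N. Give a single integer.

0

A backdoor path from N to C is any simple undirected path whose first edge points into N (i.e. leaves N via a parent).
Parents of N: {V}.
No simple path from any parent of N reaches C without revisiting N, so there are no backdoor paths.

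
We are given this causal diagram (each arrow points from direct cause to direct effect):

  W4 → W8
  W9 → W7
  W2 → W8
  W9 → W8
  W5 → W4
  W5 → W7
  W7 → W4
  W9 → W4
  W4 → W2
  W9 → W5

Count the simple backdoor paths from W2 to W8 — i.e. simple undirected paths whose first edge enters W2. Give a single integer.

6

A backdoor path from W2 to W8 is any simple undirected path whose first edge points into W2 (i.e. leaves W2 via a parent).
Parents of W2: {W4}.
Enumerating:
  P1: W2 <- W4 <- W9 -> W8
  P2: W2 <- W4 <- W5 <- W9 -> W8
  P3: W2 <- W4 <- W5 -> W7 <- W9 -> W8
  P4: W2 <- W4 <- W7 <- W9 -> W8
  P5: W2 <- W4 <- W7 <- W5 <- W9 -> W8
  P6: W2 <- W4 -> W8
That exhausts the simple backdoor paths. Count: 6.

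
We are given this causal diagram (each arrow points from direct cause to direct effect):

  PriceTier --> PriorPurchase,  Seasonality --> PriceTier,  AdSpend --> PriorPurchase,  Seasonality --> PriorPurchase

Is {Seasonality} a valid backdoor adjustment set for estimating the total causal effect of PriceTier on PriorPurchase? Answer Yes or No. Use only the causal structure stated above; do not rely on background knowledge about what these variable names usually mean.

Backdoor paths from PriceTier to PriorPurchase (paths whose first edge points into PriceTier):
  P1: PriceTier <- Seasonality -> PriorPurchase
Condition 1 (no descendant of PriceTier in the set): holds — descendants of PriceTier are {PriorPurchase}; none are in {Seasonality}.
Condition 2 (every backdoor path blocked by {Seasonality}):
  P1: blocked at fork node Seasonality ∈ conditioning set.
{Seasonality} satisfies the backdoor criterion.

Yes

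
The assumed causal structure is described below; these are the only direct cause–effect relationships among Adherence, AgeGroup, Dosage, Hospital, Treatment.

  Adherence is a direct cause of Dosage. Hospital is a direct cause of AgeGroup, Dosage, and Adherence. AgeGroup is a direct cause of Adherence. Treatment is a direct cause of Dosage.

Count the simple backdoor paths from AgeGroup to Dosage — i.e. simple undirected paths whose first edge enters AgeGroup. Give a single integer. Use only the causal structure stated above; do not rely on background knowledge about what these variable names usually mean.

2

A backdoor path from AgeGroup to Dosage is any simple undirected path whose first edge points into AgeGroup (i.e. leaves AgeGroup via a parent).
Parents of AgeGroup: {Hospital}.
Enumerating:
  P1: AgeGroup <- Hospital -> Adherence -> Dosage
  P2: AgeGroup <- Hospital -> Dosage
That exhausts the simple backdoor paths. Count: 2.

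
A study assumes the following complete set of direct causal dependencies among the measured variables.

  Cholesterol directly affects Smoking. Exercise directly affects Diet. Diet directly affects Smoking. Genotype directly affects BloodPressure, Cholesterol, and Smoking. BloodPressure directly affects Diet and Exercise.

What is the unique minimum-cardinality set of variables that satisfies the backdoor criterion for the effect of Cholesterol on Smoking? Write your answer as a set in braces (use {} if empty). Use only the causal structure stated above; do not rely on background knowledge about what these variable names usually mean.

{Genotype}

Variables eligible for adjustment (non-descendants of Cholesterol, excluding Cholesterol and Smoking): {BloodPressure, Diet, Exercise, Genotype}.
Backdoor paths from Cholesterol to Smoking:
  P1: Cholesterol <- Genotype -> BloodPressure -> Exercise -> Diet -> Smoking
  P2: Cholesterol <- Genotype -> BloodPressure -> Diet -> Smoking
  P3: Cholesterol <- Genotype -> Smoking
The empty set is not sufficient: P1 (Cholesterol <- Genotype -> BloodPressure -> Exercise -> Diet -> Smoking) has no collider blocking it and no conditioned non-collider, so it is open.
Try {Genotype}:
  P1: blocked at fork node Genotype ∈ conditioning set.
  P2: blocked at fork node Genotype ∈ conditioning set.
  P3: blocked at fork node Genotype ∈ conditioning set.
{Genotype} contains no descendant of Cholesterol and blocks every backdoor path.
No other singleton works — e.g. {BloodPressure} leaves P3 open — so {Genotype} is the unique smallest valid adjustment set.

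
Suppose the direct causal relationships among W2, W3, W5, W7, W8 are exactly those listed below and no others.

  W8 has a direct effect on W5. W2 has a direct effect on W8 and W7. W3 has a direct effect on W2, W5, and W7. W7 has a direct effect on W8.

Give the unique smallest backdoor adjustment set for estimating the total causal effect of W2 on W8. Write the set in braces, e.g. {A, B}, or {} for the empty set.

Variables eligible for adjustment (non-descendants of W2, excluding W2 and W8): {W3}.
Backdoor paths from W2 to W8:
  P1: W2 <- W3 -> W7 -> W8
  P2: W2 <- W3 -> W5 <- W8
The empty set is not sufficient: P1 (W2 <- W3 -> W7 -> W8) has no collider blocking it and no conditioned non-collider, so it is open.
Try {W3}:
  P1: blocked at fork node W3 ∈ conditioning set.
  P2: blocked at fork node W3 ∈ conditioning set.
{W3} contains no descendant of W2 and blocks every backdoor path.
{W3} is the unique smallest valid adjustment set.

{W3}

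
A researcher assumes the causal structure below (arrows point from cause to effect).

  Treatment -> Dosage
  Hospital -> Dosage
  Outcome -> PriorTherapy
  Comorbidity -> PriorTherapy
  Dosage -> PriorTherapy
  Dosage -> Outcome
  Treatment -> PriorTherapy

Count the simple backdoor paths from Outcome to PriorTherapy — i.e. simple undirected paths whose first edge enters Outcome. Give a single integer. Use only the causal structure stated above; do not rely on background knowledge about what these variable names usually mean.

2

A backdoor path from Outcome to PriorTherapy is any simple undirected path whose first edge points into Outcome (i.e. leaves Outcome via a parent).
Parents of Outcome: {Dosage}.
Enumerating:
  P1: Outcome <- Dosage <- Treatment -> PriorTherapy
  P2: Outcome <- Dosage -> PriorTherapy
That exhausts the simple backdoor paths. Count: 2.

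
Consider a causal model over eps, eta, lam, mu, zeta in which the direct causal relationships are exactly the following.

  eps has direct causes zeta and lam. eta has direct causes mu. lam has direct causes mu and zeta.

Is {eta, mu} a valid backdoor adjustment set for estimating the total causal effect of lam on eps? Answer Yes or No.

Backdoor paths from lam to eps (paths whose first edge points into lam):
  P1: lam <- zeta -> eps
Condition 1 (no descendant of lam in the set): holds — descendants of lam are {eps}; none are in {eta, mu}.
Condition 2 (every backdoor path blocked by {eta, mu}):
  P1: open — no interior node is in the conditioning set.
{eta, mu} does not satisfy the backdoor criterion.

No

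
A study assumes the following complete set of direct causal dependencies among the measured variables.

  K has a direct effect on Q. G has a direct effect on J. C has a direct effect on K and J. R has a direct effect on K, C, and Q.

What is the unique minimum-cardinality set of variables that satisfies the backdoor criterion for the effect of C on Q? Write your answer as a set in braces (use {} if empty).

Variables eligible for adjustment (non-descendants of C, excluding C and Q): {G, R}.
Backdoor paths from C to Q:
  P1: C <- R -> K -> Q
  P2: C <- R -> Q
The empty set is not sufficient: P1 (C <- R -> K -> Q) has no collider blocking it and no conditioned non-collider, so it is open.
Try {R}:
  P1: blocked at fork node R ∈ conditioning set.
  P2: blocked at fork node R ∈ conditioning set.
{R} contains no descendant of C and blocks every backdoor path.
No other singleton works — e.g. {G} leaves P1 open — so {R} is the unique smallest valid adjustment set.

{R}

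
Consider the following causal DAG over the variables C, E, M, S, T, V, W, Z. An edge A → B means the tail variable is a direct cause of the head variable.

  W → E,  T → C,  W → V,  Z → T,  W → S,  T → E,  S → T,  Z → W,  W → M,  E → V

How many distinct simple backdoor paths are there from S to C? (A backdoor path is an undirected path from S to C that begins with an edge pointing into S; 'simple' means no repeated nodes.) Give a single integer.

A backdoor path from S to C is any simple undirected path whose first edge points into S (i.e. leaves S via a parent).
Parents of S: {W}.
Enumerating:
  P1: S <- W <- Z -> T -> C
  P2: S <- W -> E <- T -> C
  P3: S <- W -> V <- E <- T -> C
That exhausts the simple backdoor paths. Count: 3.

3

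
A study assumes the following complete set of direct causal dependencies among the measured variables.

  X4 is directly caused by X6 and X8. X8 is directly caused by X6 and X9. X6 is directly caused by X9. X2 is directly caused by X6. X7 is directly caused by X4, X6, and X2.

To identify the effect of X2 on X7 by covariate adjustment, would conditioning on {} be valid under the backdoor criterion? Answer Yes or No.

Backdoor paths from X2 to X7 (paths whose first edge points into X2):
  P1: X2 <- X6 <- X9 -> X8 -> X4 -> X7
  P2: X2 <- X6 -> X8 -> X4 -> X7
  P3: X2 <- X6 -> X4 -> X7
  P4: X2 <- X6 -> X7
Condition 1 (no descendant of X2 in the set): holds — descendants of X2 are {X7}; none are in {}.
Condition 2 (every backdoor path blocked by {}):
  P1: open — no interior node is in the conditioning set.
  P2: open — no interior node is in the conditioning set.
  P3: open — no interior node is in the conditioning set.
  P4: open — no interior node is in the conditioning set.
{} does not satisfy the backdoor criterion.

No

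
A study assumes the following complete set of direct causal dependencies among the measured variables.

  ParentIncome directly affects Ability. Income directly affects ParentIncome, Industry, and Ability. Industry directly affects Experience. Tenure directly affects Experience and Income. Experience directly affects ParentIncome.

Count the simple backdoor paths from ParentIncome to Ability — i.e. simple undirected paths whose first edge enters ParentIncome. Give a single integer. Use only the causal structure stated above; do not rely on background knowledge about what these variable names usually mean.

3

A backdoor path from ParentIncome to Ability is any simple undirected path whose first edge points into ParentIncome (i.e. leaves ParentIncome via a parent).
Parents of ParentIncome: {Experience, Income}.
Enumerating:
  P1: ParentIncome <- Income -> Ability
  P2: ParentIncome <- Experience <- Tenure -> Income -> Ability
  P3: ParentIncome <- Experience <- Industry <- Income -> Ability
That exhausts the simple backdoor paths. Count: 3.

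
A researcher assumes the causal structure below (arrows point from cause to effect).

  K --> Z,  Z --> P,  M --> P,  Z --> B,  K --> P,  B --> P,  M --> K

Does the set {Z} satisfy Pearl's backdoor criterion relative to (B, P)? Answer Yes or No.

Yes

Backdoor paths from B to P (paths whose first edge points into B):
  P1: B <- Z <- K <- M -> P
  P2: B <- Z <- K -> P
  P3: B <- Z -> P
Condition 1 (no descendant of B in the set): holds — descendants of B are {P}; none are in {Z}.
Condition 2 (every backdoor path blocked by {Z}):
  P1: blocked at chain node Z ∈ conditioning set.
  P2: blocked at chain node Z ∈ conditioning set.
  P3: blocked at fork node Z ∈ conditioning set.
{Z} satisfies the backdoor criterion.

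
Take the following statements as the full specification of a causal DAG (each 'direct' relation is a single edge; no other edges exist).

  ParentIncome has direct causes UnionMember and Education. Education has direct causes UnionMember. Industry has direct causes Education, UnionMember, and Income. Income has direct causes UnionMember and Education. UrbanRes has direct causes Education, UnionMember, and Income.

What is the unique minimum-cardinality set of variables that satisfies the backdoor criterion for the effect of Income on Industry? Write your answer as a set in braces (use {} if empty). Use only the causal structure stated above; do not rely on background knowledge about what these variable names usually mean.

{Education, UnionMember}

Variables eligible for adjustment (non-descendants of Income, excluding Income and Industry): {Education, ParentIncome, UnionMember}.
Backdoor paths from Income to Industry:
  P1: Income <- UnionMember -> Education -> Industry
  P2: Income <- UnionMember -> ParentIncome <- Education -> Industry
  P3: Income <- UnionMember -> UrbanRes <- Education -> Industry
  P4: Income <- UnionMember -> Industry
  P5: Income <- Education <- UnionMember -> Industry
  P6: Income <- Education -> ParentIncome <- UnionMember -> Industry
  P7: Income <- Education -> UrbanRes <- UnionMember -> Industry
  P8: Income <- Education -> Industry
The empty set is not sufficient: P1 (Income <- UnionMember -> Education -> Industry) has no collider blocking it and no conditioned non-collider, so it is open.
Try {Education, UnionMember}:
  P1: blocked at fork node UnionMember ∈ conditioning set.
  P2: blocked at fork node UnionMember ∈ conditioning set.
  P3: blocked at fork node UnionMember ∈ conditioning set.
  P4: blocked at fork node UnionMember ∈ conditioning set.
  P5: blocked at chain node Education ∈ conditioning set.
  P6: blocked at fork node Education ∈ conditioning set.
  P7: blocked at fork node Education ∈ conditioning set.
  P8: blocked at fork node Education ∈ conditioning set.
{Education, UnionMember} contains no descendant of Income and blocks every backdoor path.
Every element of {Education, UnionMember} is needed (dropping Education leaves P8 open; dropping UnionMember leaves P4 open), so no proper subset is valid.
Among all size-2 subsets of the eligible variables, only {Education, UnionMember} blocks every backdoor path, so it is the unique smallest valid adjustment set.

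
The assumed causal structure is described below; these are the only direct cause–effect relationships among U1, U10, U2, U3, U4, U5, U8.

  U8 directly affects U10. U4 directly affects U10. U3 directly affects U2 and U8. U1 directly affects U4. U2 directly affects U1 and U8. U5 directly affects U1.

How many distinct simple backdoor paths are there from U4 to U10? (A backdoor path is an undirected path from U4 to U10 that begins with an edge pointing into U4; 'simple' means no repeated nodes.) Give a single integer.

A backdoor path from U4 to U10 is any simple undirected path whose first edge points into U4 (i.e. leaves U4 via a parent).
Parents of U4: {U1}.
Enumerating:
  P1: U4 <- U1 <- U2 <- U3 -> U8 -> U10
  P2: U4 <- U1 <- U2 -> U8 -> U10
That exhausts the simple backdoor paths. Count: 2.

2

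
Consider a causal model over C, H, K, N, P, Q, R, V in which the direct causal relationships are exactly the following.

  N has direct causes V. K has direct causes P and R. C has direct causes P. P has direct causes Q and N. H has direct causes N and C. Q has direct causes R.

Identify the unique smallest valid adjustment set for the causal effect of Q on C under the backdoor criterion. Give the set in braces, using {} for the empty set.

{}

Variables eligible for adjustment (non-descendants of Q, excluding Q and C): {N, R, V}.
Backdoor paths from Q to C:
  P1: Q <- R -> K <- P <- N -> H <- C
  P2: Q <- R -> K <- P -> C
Each backdoor path contains an unconditioned collider, so every path is already blocked with the empty conditioning set:
  P1: blocked at collider K (neither it nor any descendant is in the conditioning set).
  P2: blocked at collider K (neither it nor any descendant is in the conditioning set).
The empty set is therefore the unique smallest valid set.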